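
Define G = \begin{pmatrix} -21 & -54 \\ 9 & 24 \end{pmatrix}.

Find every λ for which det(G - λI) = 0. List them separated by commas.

-3, 6

det(G - λI) = (-21 - λ)(24 - λ) - (-54)·(9) = λ^2 - 3λ - 18.
This factors as (λ + 3)·(λ - 6) = 0.
Eigenvalues: -3, 6.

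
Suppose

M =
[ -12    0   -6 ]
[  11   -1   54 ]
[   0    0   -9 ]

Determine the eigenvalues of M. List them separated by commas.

-12, -9, -1

Set up det(λI - M) = 0.
Expanding along the first row, p(λ) = λ^3 + 22λ^2 + 129λ + 108.
Since p(-1) = 0, λ = -1 is a root.
Dividing by (λ + 1) leaves λ^2 + 21λ + 108.
The quadratic factors as (λ + 12)·(λ + 9).
Eigenvalues: -12, -9, -1.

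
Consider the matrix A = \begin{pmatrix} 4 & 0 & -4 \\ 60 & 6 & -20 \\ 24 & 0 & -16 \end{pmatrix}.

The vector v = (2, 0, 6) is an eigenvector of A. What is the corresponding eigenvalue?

-8

Compute Av: A·(2, 0, 6) = (-16, 0, -48).
Since Av = λv, compare component 1: -16 = λ·2, so λ = -8.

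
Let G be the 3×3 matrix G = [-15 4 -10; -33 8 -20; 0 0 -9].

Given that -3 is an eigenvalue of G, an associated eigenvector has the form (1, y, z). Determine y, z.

3, 0

We need (G + 3I)v = 0.
G + 3I = [[-12, 4, -10], [-33, 11, -20], [0, 0, -6]].
Row 1: (-12)·1 + (4)·y + (-10)·z = 0
Row 2: (-33)·1 + (11)·y + (-20)·z = 0
Row 3: (0)·1 + (0)·y + (-6)·z = 0
Solving gives y = 3, z = 0.
Check: G·(1, 3, 0) = (-3, -9, 0) = -3·(1, 3, 0).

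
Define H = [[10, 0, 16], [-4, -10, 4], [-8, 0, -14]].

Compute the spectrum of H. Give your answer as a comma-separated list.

-10, -6, 2

Set up det(λI - H) = 0.
Expanding the 3×3 determinant: p(λ) = λ^3 + 14λ^2 + 28λ - 120.
Rational-root test: λ = -6 gives p(-6) = 0.
Dividing by (λ + 6) leaves λ^2 + 8λ - 20.
The quadratic factors as (λ + 10)·(λ - 2).
Eigenvalues: -10, -6, 2.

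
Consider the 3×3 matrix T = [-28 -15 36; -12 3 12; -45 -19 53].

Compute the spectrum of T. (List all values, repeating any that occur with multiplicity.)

8, 9, 11

The characteristic polynomial is p(s) = det(sI - T).
Cofactor expansion gives p(s) = s^3 - 28s^2 + 259s - 792.
Rational-root test: s = 8 gives p(8) = 0.
Factor out (s - 8): p(s) = (s - 8)·(s^2 - 20s + 99).
The quadratic factors as (s - 9)·(s - 11).
Eigenvalues: 8, 9, 11.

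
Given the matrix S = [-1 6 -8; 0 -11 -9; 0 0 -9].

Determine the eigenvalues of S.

-11, -9, -1

S is upper triangular, so its eigenvalues are the diagonal entries.
Diagonal: -1, -11, -9.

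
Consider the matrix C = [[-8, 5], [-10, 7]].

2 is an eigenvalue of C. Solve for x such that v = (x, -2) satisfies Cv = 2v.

We need (C - 2I)v = 0.
C - 2I = [[-10, 5], [-10, 5]].
Row 1: (-10)·x + (5)·-2 = 0
Row 2: (-10)·x + (5)·-2 = 0
Solving gives x = -1.
Check: C·(-1, -2) = (-2, -4) = 2·(-1, -2).

-1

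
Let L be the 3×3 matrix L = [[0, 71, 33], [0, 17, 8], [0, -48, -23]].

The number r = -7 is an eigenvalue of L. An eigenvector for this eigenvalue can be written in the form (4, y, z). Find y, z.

We need (L + 7I)v = 0.
L + 7I = [[7, 71, 33], [0, 24, 8], [0, -48, -16]].
Row 1: (7)·4 + (71)·y + (33)·z = 0
Row 2: (0)·4 + (24)·y + (8)·z = 0
Row 3: (0)·4 + (-48)·y + (-16)·z = 0
Solving gives y = 1, z = -3.
Check: L·(4, 1, -3) = (-28, -7, 21) = -7·(4, 1, -3).

1, -3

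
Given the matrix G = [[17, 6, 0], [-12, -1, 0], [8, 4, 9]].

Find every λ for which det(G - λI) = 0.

5, 9, 11

The characteristic polynomial is p(r) = det(rI - G).
Expanding along the first row, p(r) = r^3 - 25r^2 + 199r - 495.
Since p(9) = 0, r = 9 is a root.
Dividing by (r - 9) leaves r^2 - 16r + 55.
The quadratic factors as (r - 5)·(r - 11).
Eigenvalues: 5, 9, 11.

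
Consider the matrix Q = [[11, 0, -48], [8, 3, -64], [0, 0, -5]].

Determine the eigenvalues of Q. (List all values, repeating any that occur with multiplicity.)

-5, 3, 11

Compute the characteristic polynomial p(μ) = det(μI - Q).
Expanding the 3×3 determinant: p(μ) = μ^3 - 9μ^2 - 37μ + 165.
Rational-root test: μ = 3 gives p(3) = 0.
Factor out (μ - 3): p(μ) = (μ - 3)·(μ^2 - 6μ - 55).
The quadratic factors as (μ + 5)·(μ - 11).
Eigenvalues: -5, 3, 11.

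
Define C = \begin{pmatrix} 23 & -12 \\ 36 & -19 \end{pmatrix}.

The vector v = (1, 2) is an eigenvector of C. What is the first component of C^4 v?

1

First find the eigenvalue: Cv = (-1, -2) = -1·(1, 2), so λ = -1.
Then C^4 v = λ^4·v = (-1)^4·(1, 2) = 1·(1, 2) = (1, 2).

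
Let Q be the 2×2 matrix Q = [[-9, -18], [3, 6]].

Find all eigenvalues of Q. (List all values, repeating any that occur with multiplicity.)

-3, 0

det(Q - μI) = (-9 - μ)(6 - μ) - (-18)·(3) = μ^2 + 3μ.
This factors as (μ + 3)·μ = 0.
Eigenvalues: -3, 0.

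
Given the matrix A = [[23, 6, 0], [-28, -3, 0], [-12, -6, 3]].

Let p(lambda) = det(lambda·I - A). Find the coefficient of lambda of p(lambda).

p(lambda) = lambda^3 - 23·lambda^2 + 159·lambda - 297.
The coefficient of lambda is 159.

159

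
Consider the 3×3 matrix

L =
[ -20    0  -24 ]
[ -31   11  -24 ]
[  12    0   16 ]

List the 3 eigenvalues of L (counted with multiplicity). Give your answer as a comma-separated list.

-8, 4, 11

Compute the characteristic polynomial p(lambda) = det(lambda·I - L).
Expanding the 3×3 determinant: p(lambda) = lambda^3 - 7·lambda^2 - 76·lambda + 352.
Rational-root test: lambda = 4 gives p(4) = 0.
Dividing by (lambda - 4) leaves lambda^2 - 3·lambda - 88.
The quadratic factors as (lambda + 8)·(lambda - 11).
Eigenvalues: -8, 4, 11.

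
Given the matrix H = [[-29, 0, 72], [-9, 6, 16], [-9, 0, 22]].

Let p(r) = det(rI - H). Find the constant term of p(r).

p(r) = r^3 + r^2 - 32r - 60.
The constant term is -60.

-60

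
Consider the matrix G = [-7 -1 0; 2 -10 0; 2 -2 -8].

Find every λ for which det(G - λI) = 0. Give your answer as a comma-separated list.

The characteristic polynomial is p(r) = det(rI - G).
Expanding the 3×3 determinant: p(r) = r^3 + 25r^2 + 208r + 576.
Since p(-8) = 0, r = -8 is a root.
Factor out (r + 8): p(r) = (r + 8)·(r^2 + 17r + 72).
The quadratic factors as (r + 9)·(r + 8).
Eigenvalues: -9, -8, -8.

-9, -8, -8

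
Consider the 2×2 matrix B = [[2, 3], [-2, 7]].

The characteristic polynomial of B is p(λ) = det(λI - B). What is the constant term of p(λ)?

p(λ) = λ^2 - 9λ + 20.
The constant term is 20.

20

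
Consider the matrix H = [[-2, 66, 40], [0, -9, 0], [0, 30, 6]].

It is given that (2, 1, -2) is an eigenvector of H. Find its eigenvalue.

-9

Compute Hv: H·(2, 1, -2) = (-18, -9, 18).
Since Hv = λv, compare component 1: -18 = λ·2, so λ = -9.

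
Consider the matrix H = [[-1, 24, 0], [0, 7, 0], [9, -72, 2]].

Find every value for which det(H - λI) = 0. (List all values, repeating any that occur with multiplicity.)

Set up det(μI - H) = 0.
Expanding along the first row, p(μ) = μ^3 - 8μ^2 + 5μ + 14.
Try μ = -1: p(-1) = 0, so -1 is a root.
Factor out (μ + 1): p(μ) = (μ + 1)·(μ^2 - 9μ + 14).
The quadratic factors as (μ - 2)·(μ - 7).
Eigenvalues: -1, 2, 7.

-1, 2, 7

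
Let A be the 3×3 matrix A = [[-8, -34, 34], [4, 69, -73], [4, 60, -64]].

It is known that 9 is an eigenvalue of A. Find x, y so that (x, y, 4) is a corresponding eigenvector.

We need (A - 9I)v = 0.
A - 9I = [[-17, -34, 34], [4, 60, -73], [4, 60, -73]].
Row 1: (-17)·x + (-34)·y + (34)·4 = 0
Row 2: (4)·x + (60)·y + (-73)·4 = 0
Row 3: (4)·x + (60)·y + (-73)·4 = 0
Solving gives x = -2, y = 5.
Check: A·(-2, 5, 4) = (-18, 45, 36) = 9·(-2, 5, 4).

-2, 5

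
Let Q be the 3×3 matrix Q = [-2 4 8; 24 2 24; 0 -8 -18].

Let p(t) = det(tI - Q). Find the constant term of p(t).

p(t) = t^3 + 18t^2 + 92t + 120.
The constant term is 120.

120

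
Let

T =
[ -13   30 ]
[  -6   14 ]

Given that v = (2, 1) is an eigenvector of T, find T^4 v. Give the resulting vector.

First find the eigenvalue: Tv = (4, 2) = 2·(2, 1), so λ = 2.
Then T^4 v = λ^4·v = 2^4·(2, 1) = 16·(2, 1) = (32, 16).

(32, 16)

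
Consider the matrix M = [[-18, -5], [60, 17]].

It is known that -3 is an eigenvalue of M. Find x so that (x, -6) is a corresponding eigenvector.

2

We need (M + 3I)v = 0.
M + 3I = [[-15, -5], [60, 20]].
Row 1: (-15)·x + (-5)·-6 = 0
Row 2: (60)·x + (20)·-6 = 0
Solving gives x = 2.
Check: M·(2, -6) = (-6, 18) = -3·(2, -6).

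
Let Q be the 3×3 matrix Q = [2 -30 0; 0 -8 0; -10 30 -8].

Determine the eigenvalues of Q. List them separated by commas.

The characteristic polynomial is p(μ) = det(μI - Q).
Expanding the 3×3 determinant: p(μ) = μ^3 + 14μ^2 + 32μ - 128.
Since p(-8) = 0, μ = -8 is a root.
Dividing by (μ + 8) leaves μ^2 + 6μ - 16.
The quadratic factors as (μ + 8)·(μ - 2).
Eigenvalues: -8, -8, 2.

-8, -8, 2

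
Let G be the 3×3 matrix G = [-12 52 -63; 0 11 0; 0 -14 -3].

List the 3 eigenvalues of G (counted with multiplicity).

Compute the characteristic polynomial p(μ) = det(μI - G).
Cofactor expansion gives p(μ) = μ^3 + 4μ^2 - 129μ - 396.
Try μ = -12: p(-12) = 0, so -12 is a root.
Factor out (μ + 12): p(μ) = (μ + 12)·(μ^2 - 8μ - 33).
The quadratic factors as (μ + 3)·(μ - 11).
Eigenvalues: -12, -3, 11.

-12, -3, 11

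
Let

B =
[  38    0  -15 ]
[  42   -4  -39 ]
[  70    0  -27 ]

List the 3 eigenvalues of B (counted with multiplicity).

-4, 3, 8

Compute the characteristic polynomial p(s) = det(sI - B).
Expanding the 3×3 determinant: p(s) = s^3 - 7s^2 - 20s + 96.
Try s = 8: p(8) = 0, so 8 is a root.
Dividing by (s - 8) leaves s^2 + s - 12.
The quadratic factors as (s + 4)·(s - 3).
Eigenvalues: -4, 3, 8.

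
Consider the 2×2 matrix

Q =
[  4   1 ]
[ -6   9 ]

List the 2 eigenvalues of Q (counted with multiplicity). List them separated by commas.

det(Q - λI) = (4 - λ)(9 - λ) - (1)·(-6) = λ^2 - 13λ + 42.
This factors as (λ - 6)·(λ - 7) = 0.
Eigenvalues: 6, 7.

6, 7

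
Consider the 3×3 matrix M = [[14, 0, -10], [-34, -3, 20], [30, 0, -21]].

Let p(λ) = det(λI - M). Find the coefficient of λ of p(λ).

27

p(λ) = λ^3 + 10λ^2 + 27λ + 18.
The coefficient of λ is 27.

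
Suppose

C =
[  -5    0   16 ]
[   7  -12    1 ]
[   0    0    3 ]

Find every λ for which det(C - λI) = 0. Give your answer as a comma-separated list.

-12, -5, 3

Set up det(sI - C) = 0.
Expanding along the first row, p(s) = s^3 + 14s^2 + 9s - 180.
Try s = 3: p(3) = 0, so 3 is a root.
Factor out (s - 3): p(s) = (s - 3)·(s^2 + 17s + 60).
The quadratic factors as (s + 12)·(s + 5).
Eigenvalues: -12, -5, 3.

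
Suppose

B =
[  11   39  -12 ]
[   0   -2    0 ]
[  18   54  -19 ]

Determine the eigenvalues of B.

-7, -2, -1

Compute the characteristic polynomial p(λ) = det(λI - B).
Expanding the 3×3 determinant: p(λ) = λ^3 + 10λ^2 + 23λ + 14.
Try λ = -1: p(-1) = 0, so -1 is a root.
Dividing by (λ + 1) leaves λ^2 + 9λ + 14.
The quadratic factors as (λ + 7)·(λ + 2).
Eigenvalues: -7, -2, -1.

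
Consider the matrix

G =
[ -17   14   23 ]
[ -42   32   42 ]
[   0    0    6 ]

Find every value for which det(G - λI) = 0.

4, 6, 11

Set up det(tI - G) = 0.
Expanding the 3×3 determinant: p(t) = t^3 - 21t^2 + 134t - 264.
Since p(4) = 0, t = 4 is a root.
Factor out (t - 4): p(t) = (t - 4)·(t^2 - 17t + 66).
The quadratic factors as (t - 6)·(t - 11).
Eigenvalues: 4, 6, 11.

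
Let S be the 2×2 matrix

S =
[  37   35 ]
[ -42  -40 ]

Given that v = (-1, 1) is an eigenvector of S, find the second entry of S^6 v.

64

First find the eigenvalue: Sv = (-2, 2) = 2·(-1, 1), so λ = 2.
Then S^6 v = λ^6·v = 2^6·(-1, 1) = 64·(-1, 1) = (-64, 64).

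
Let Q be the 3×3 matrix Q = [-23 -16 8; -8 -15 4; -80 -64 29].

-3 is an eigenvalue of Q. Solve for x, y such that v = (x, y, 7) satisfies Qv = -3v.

We need (Q + 3I)v = 0.
Q + 3I = [[-20, -16, 8], [-8, -12, 4], [-80, -64, 32]].
Row 1: (-20)·x + (-16)·y + (8)·7 = 0
Row 2: (-8)·x + (-12)·y + (4)·7 = 0
Row 3: (-80)·x + (-64)·y + (32)·7 = 0
Solving gives x = 2, y = 1.
Check: Q·(2, 1, 7) = (-6, -3, -21) = -3·(2, 1, 7).

2, 1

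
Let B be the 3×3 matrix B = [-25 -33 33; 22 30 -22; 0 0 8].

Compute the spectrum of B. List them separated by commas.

-3, 8, 8

Set up det(tI - B) = 0.
Expanding the 3×3 determinant: p(t) = t^3 - 13t^2 + 16t + 192.
Since p(-3) = 0, t = -3 is a root.
Dividing by (t + 3) leaves t^2 - 16t + 64.
The quadratic factor is (t - 8)^2.
Eigenvalues: -3, 8, 8.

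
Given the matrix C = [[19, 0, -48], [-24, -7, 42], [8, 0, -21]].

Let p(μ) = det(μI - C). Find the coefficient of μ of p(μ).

-1

p(μ) = μ^3 + 9μ^2 - μ - 105.
The coefficient of μ is -1.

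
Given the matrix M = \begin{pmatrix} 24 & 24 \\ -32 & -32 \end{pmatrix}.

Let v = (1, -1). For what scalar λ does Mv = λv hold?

0

Compute Mv: M·(1, -1) = (0, 0).
Since Mv = λv, compare component 1: 0 = λ·1, so λ = 0.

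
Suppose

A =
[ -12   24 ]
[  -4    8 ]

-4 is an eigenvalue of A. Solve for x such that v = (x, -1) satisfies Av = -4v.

We need (A + 4I)v = 0.
A + 4I = [[-8, 24], [-4, 12]].
Row 1: (-8)·x + (24)·-1 = 0
Row 2: (-4)·x + (12)·-1 = 0
Solving gives x = -3.
Check: A·(-3, -1) = (12, 4) = -4·(-3, -1).

-3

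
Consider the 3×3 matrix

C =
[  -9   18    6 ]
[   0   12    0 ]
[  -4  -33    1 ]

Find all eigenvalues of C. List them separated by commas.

-5, -3, 12

The characteristic polynomial is p(t) = det(tI - C).
Expanding along the first row, p(t) = t^3 - 4t^2 - 81t - 180.
Since p(-3) = 0, t = -3 is a root.
Factor out (t + 3): p(t) = (t + 3)·(t^2 - 7t - 60).
The quadratic factors as (t + 5)·(t - 12).
Eigenvalues: -5, -3, 12.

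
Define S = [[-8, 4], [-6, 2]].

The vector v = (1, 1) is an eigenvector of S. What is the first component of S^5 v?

-1024

First find the eigenvalue: Sv = (-4, -4) = -4·(1, 1), so λ = -4.
Then S^5 v = λ^5·v = (-4)^5·(1, 1) = -1024·(1, 1) = (-1024, -1024).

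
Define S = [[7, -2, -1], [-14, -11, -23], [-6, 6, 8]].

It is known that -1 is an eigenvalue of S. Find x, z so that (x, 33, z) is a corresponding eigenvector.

6, -18

We need (S + 1I)v = 0.
S + 1I = [[8, -2, -1], [-14, -10, -23], [-6, 6, 9]].
Row 1: (8)·x + (-2)·33 + (-1)·z = 0
Row 2: (-14)·x + (-10)·33 + (-23)·z = 0
Row 3: (-6)·x + (6)·33 + (9)·z = 0
Solving gives x = 6, z = -18.
Check: S·(6, 33, -18) = (-6, -33, 18) = -1·(6, 33, -18).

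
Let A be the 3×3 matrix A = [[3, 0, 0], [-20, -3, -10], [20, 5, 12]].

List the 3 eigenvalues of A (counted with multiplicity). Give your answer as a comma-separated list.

2, 3, 7

Compute the characteristic polynomial p(t) = det(tI - A).
Expanding the 3×3 determinant: p(t) = t^3 - 12t^2 + 41t - 42.
Since p(2) = 0, t = 2 is a root.
Dividing by (t - 2) leaves t^2 - 10t + 21.
The quadratic factors as (t - 3)·(t - 7).
Eigenvalues: 2, 3, 7.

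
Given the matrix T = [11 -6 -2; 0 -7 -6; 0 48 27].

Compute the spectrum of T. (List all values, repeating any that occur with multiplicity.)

9, 11, 11

The characteristic polynomial is p(s) = det(sI - T).
Cofactor expansion gives p(s) = s^3 - 31s^2 + 319s - 1089.
Rational-root test: s = 11 gives p(11) = 0.
Factor out (s - 11): p(s) = (s - 11)·(s^2 - 20s + 99).
The quadratic factors as (s - 9)·(s - 11).
Eigenvalues: 9, 11, 11.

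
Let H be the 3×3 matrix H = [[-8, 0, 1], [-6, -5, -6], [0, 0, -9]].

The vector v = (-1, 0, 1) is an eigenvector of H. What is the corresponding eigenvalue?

Compute Hv: H·(-1, 0, 1) = (9, 0, -9).
Since Hv = λv, compare component 1: 9 = λ·-1, so λ = -9.

-9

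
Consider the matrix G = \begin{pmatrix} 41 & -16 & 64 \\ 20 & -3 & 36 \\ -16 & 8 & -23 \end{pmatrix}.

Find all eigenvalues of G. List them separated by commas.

1, 5, 9

Set up det(λI - G) = 0.
Cofactor expansion gives p(λ) = λ^3 - 15λ^2 + 59λ - 45.
Since p(5) = 0, λ = 5 is a root.
Dividing by (λ - 5) leaves λ^2 - 10λ + 9.
The quadratic factors as (λ - 1)·(λ - 9).
Eigenvalues: 1, 5, 9.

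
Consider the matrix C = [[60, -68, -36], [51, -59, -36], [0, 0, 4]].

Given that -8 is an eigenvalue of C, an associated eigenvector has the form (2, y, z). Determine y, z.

2, 0

We need (C + 8I)v = 0.
C + 8I = [[68, -68, -36], [51, -51, -36], [0, 0, 12]].
Row 1: (68)·2 + (-68)·y + (-36)·z = 0
Row 2: (51)·2 + (-51)·y + (-36)·z = 0
Row 3: (0)·2 + (0)·y + (12)·z = 0
Solving gives y = 2, z = 0.
Check: C·(2, 2, 0) = (-16, -16, 0) = -8·(2, 2, 0).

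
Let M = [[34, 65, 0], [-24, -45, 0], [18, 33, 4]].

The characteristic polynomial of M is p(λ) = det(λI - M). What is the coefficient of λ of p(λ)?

-14

p(λ) = λ^3 + 7λ^2 - 14λ - 120.
The coefficient of λ is -14.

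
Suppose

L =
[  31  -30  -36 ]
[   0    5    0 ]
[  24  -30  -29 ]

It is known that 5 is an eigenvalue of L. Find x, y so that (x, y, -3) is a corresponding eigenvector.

We need (L - 5I)v = 0.
L - 5I = [[26, -30, -36], [0, 0, 0], [24, -30, -34]].
Row 1: (26)·x + (-30)·y + (-36)·-3 = 0
Row 2: (0)·x + (0)·y + (0)·-3 = 0
Row 3: (24)·x + (-30)·y + (-34)·-3 = 0
Solving gives x = -3, y = 1.
Check: L·(-3, 1, -3) = (-15, 5, -15) = 5·(-3, 1, -3).

-3, 1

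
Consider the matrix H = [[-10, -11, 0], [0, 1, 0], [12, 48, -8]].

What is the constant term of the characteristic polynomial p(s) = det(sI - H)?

-80

p(0) = det(0·I − H) = det(−H) = (−1)^3·det(H).
det(H) = 80, so p(0) = -80.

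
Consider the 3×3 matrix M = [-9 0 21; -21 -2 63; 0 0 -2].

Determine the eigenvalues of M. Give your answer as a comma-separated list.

Set up det(tI - M) = 0.
Cofactor expansion gives p(t) = t^3 + 13t^2 + 40t + 36.
Since p(-9) = 0, t = -9 is a root.
Factor out (t + 9): p(t) = (t + 9)·(t^2 + 4t + 4).
The quadratic factor is (t + 2)^2.
Eigenvalues: -9, -2, -2.

-9, -2, -2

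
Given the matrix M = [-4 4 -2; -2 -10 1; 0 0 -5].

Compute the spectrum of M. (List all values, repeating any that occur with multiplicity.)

Compute the characteristic polynomial p(lambda) = det(lambda·I - M).
Expanding the 3×3 determinant: p(lambda) = lambda^3 + 19·lambda^2 + 118·lambda + 240.
Since p(-8) = 0, lambda = -8 is a root.
Factor out (lambda + 8): p(lambda) = (lambda + 8)·(lambda^2 + 11·lambda + 30).
The quadratic factors as (lambda + 6)·(lambda + 5).
Eigenvalues: -8, -6, -5.

-8, -6, -5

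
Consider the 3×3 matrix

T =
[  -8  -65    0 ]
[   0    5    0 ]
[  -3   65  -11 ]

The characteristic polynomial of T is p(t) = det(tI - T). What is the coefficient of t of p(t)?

-7

p(t) = t^3 + 14t^2 - 7t - 440.
The coefficient of t is -7.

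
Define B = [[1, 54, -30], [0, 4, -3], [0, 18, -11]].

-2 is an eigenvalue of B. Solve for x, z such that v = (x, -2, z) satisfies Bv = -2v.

-4, -4

We need (B + 2I)v = 0.
B + 2I = [[3, 54, -30], [0, 6, -3], [0, 18, -9]].
Row 1: (3)·x + (54)·-2 + (-30)·z = 0
Row 2: (0)·x + (6)·-2 + (-3)·z = 0
Row 3: (0)·x + (18)·-2 + (-9)·z = 0
Solving gives x = -4, z = -4.
Check: B·(-4, -2, -4) = (8, 4, 8) = -2·(-4, -2, -4).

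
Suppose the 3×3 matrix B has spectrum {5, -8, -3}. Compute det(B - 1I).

If B has eigenvalues 5, -8, -3, then B - 1I has eigenvalues 4, -9, -4.
det(B - 1I) = (4) · (-9) · (-4) = 144.

144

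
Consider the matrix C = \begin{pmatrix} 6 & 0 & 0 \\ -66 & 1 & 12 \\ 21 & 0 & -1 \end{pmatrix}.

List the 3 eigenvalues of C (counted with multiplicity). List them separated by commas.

The characteristic polynomial is p(s) = det(sI - C).
Cofactor expansion gives p(s) = s^3 - 6s^2 - s + 6.
Rational-root test: s = -1 gives p(-1) = 0.
Dividing by (s + 1) leaves s^2 - 7s + 6.
The quadratic factors as (s - 1)·(s - 6).
Eigenvalues: -1, 1, 6.

-1, 1, 6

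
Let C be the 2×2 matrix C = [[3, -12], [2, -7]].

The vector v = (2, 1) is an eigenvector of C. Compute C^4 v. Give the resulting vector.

First find the eigenvalue: Cv = (-6, -3) = -3·(2, 1), so λ = -3.
Then C^4 v = λ^4·v = (-3)^4·(2, 1) = 81·(2, 1) = (162, 81).

(162, 81)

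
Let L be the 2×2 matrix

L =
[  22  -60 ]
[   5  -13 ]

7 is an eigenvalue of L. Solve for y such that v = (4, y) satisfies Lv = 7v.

We need (L - 7I)v = 0.
L - 7I = [[15, -60], [5, -20]].
Row 1: (15)·4 + (-60)·y = 0
Row 2: (5)·4 + (-20)·y = 0
Solving gives y = 1.
Check: L·(4, 1) = (28, 7) = 7·(4, 1).

1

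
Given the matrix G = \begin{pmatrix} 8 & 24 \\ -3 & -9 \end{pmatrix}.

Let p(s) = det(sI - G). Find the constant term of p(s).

0

p(s) = s^2 + s.
The constant term is 0.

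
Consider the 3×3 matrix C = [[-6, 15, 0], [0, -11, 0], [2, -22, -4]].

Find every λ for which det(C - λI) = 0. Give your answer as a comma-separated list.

The characteristic polynomial is p(r) = det(rI - C).
Expanding the 3×3 determinant: p(r) = r^3 + 21r^2 + 134r + 264.
Rational-root test: r = -11 gives p(-11) = 0.
Dividing by (r + 11) leaves r^2 + 10r + 24.
The quadratic factors as (r + 6)·(r + 4).
Eigenvalues: -11, -6, -4.

-11, -6, -4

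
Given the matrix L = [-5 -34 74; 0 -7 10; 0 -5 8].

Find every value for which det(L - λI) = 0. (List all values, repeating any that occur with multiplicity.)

-5, -2, 3

Compute the characteristic polynomial p(r) = det(rI - L).
Expanding the 3×3 determinant: p(r) = r^3 + 4r^2 - 11r - 30.
Rational-root test: r = 3 gives p(3) = 0.
Dividing by (r - 3) leaves r^2 + 7r + 10.
The quadratic factors as (r + 5)·(r + 2).
Eigenvalues: -5, -2, 3.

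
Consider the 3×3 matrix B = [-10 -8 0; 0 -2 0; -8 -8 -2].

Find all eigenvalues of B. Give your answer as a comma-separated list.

Compute the characteristic polynomial p(s) = det(sI - B).
Cofactor expansion gives p(s) = s^3 + 14s^2 + 44s + 40.
Try s = -2: p(-2) = 0, so -2 is a root.
Dividing by (s + 2) leaves s^2 + 12s + 20.
The quadratic factors as (s + 10)·(s + 2).
Eigenvalues: -10, -2, -2.

-10, -2, -2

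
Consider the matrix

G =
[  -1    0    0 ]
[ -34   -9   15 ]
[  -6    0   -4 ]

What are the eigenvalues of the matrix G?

Set up det(μI - G) = 0.
Expanding along the first row, p(μ) = μ^3 + 14μ^2 + 49μ + 36.
Since p(-1) = 0, μ = -1 is a root.
Factor out (μ + 1): p(μ) = (μ + 1)·(μ^2 + 13μ + 36).
The quadratic factors as (μ + 9)·(μ + 4).
Eigenvalues: -9, -4, -1.

-9, -4, -1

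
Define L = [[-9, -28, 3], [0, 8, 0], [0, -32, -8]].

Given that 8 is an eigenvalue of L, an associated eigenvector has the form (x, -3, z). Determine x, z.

We need (L - 8I)v = 0.
L - 8I = [[-17, -28, 3], [0, 0, 0], [0, -32, -16]].
Row 1: (-17)·x + (-28)·-3 + (3)·z = 0
Row 2: (0)·x + (0)·-3 + (0)·z = 0
Row 3: (0)·x + (-32)·-3 + (-16)·z = 0
Solving gives x = 6, z = 6.
Check: L·(6, -3, 6) = (48, -24, 48) = 8·(6, -3, 6).

6, 6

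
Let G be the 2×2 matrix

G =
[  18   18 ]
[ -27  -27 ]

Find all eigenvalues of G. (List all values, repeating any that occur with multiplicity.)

-9, 0

det(G - μI) = (18 - μ)(-27 - μ) - (18)·(-27) = μ^2 + 9μ.
This factors as (μ + 9)·μ = 0.
Eigenvalues: -9, 0.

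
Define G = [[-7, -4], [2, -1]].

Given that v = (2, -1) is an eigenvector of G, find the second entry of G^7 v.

First find the eigenvalue: Gv = (-10, 5) = -5·(2, -1), so λ = -5.
Then G^7 v = λ^7·v = (-5)^7·(2, -1) = -78125·(2, -1) = (-156250, 78125).

78125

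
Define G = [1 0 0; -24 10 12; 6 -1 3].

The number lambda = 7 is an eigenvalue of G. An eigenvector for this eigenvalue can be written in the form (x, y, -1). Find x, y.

0, 4

We need (G - 7I)v = 0.
G - 7I = [[-6, 0, 0], [-24, 3, 12], [6, -1, -4]].
Row 1: (-6)·x + (0)·y + (0)·-1 = 0
Row 2: (-24)·x + (3)·y + (12)·-1 = 0
Row 3: (6)·x + (-1)·y + (-4)·-1 = 0
Solving gives x = 0, y = 4.
Check: G·(0, 4, -1) = (0, 28, -7) = 7·(0, 4, -1).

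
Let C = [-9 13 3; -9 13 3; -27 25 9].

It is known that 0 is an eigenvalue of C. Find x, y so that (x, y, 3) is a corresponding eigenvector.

1, 0

We need (C)v = 0.
C = [[-9, 13, 3], [-9, 13, 3], [-27, 25, 9]].
Row 1: (-9)·x + (13)·y + (3)·3 = 0
Row 2: (-9)·x + (13)·y + (3)·3 = 0
Row 3: (-27)·x + (25)·y + (9)·3 = 0
Solving gives x = 1, y = 0.
Check: C·(1, 0, 3) = (0, 0, 0) = 0·(1, 0, 3).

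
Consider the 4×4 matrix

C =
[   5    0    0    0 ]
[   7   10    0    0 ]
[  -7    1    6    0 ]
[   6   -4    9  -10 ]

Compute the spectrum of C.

-10, 5, 6, 10

C is lower triangular, so its eigenvalues are the diagonal entries.
Diagonal: 5, 10, 6, -10.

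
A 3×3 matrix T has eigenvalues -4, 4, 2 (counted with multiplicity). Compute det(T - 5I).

-27

If T has eigenvalues -4, 4, 2, then T - 5I has eigenvalues -9, -1, -3.
det(T - 5I) = (-9) · (-1) · (-3) = -27.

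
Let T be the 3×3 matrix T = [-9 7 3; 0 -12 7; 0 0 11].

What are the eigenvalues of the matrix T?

T is upper triangular, so its eigenvalues are the diagonal entries.
Diagonal: -9, -12, 11.

-12, -9, 11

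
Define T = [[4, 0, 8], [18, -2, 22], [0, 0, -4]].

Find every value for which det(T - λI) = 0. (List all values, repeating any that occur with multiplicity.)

-4, -2, 4

Compute the characteristic polynomial p(λ) = det(λI - T).
Expanding along the first row, p(λ) = λ^3 + 2λ^2 - 16λ - 32.
Try λ = -2: p(-2) = 0, so -2 is a root.
Factor out (λ + 2): p(λ) = (λ + 2)·(λ^2 - 16).
The quadratic factors as (λ + 4)·(λ - 4).
Eigenvalues: -4, -2, 4.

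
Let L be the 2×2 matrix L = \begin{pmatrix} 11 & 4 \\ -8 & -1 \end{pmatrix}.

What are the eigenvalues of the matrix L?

det(L - λI) = (11 - λ)(-1 - λ) - (4)·(-8) = λ^2 - 10λ + 21.
This factors as (λ - 3)·(λ - 7) = 0.
Eigenvalues: 3, 7.

3, 7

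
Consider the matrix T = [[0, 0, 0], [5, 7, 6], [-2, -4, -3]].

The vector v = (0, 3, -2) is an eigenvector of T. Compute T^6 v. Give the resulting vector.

(0, 2187, -1458)

First find the eigenvalue: Tv = (0, 9, -6) = 3·(0, 3, -2), so λ = 3.
Then T^6 v = λ^6·v = 3^6·(0, 3, -2) = 729·(0, 3, -2) = (0, 2187, -1458).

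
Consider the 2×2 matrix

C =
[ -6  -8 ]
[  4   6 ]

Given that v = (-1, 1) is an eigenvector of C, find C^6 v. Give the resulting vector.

First find the eigenvalue: Cv = (-2, 2) = 2·(-1, 1), so λ = 2.
Then C^6 v = λ^6·v = 2^6·(-1, 1) = 64·(-1, 1) = (-64, 64).

(-64, 64)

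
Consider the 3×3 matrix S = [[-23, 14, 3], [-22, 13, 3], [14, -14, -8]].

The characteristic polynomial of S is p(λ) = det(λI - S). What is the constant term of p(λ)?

72

p(λ) = λ^3 + 18λ^2 + 89λ + 72.
The constant term is 72.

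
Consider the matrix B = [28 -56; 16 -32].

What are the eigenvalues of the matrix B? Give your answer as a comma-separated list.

det(B - tI) = (28 - t)(-32 - t) - (-56)·(16) = t^2 + 4t.
This factors as (t + 4)·t = 0.
Eigenvalues: -4, 0.

-4, 0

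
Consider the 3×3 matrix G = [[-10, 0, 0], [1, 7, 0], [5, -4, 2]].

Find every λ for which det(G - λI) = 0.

G is lower triangular, so its eigenvalues are the diagonal entries.
Diagonal: -10, 7, 2.

-10, 2, 7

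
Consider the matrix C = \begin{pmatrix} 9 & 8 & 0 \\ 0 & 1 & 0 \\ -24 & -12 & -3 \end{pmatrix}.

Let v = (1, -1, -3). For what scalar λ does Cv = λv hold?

Compute Cv: C·(1, -1, -3) = (1, -1, -3).
Since Cv = λv, compare component 1: 1 = λ·1, so λ = 1.

1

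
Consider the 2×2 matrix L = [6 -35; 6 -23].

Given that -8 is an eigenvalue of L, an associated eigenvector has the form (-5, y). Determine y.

-2

We need (L + 8I)v = 0.
L + 8I = [[14, -35], [6, -15]].
Row 1: (14)·-5 + (-35)·y = 0
Row 2: (6)·-5 + (-15)·y = 0
Solving gives y = -2.
Check: L·(-5, -2) = (40, 16) = -8·(-5, -2).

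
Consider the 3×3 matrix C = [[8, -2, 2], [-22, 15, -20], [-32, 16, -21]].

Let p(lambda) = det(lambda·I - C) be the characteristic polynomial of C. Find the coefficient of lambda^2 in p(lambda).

The coefficient of lambda^2 of det(lambda·I - C) is −trace(C).
trace(C) = (8) + (15) + (-21) = 2, so the coefficient is -2.

-2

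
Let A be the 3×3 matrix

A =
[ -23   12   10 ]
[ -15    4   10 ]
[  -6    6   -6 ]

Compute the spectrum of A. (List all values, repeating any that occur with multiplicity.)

The characteristic polynomial is p(r) = det(rI - A).
Expanding along the first row, p(r) = r^3 + 25r^2 + 202r + 528.
Try r = -6: p(-6) = 0, so -6 is a root.
Dividing by (r + 6) leaves r^2 + 19r + 88.
The quadratic factors as (r + 11)·(r + 8).
Eigenvalues: -11, -8, -6.

-11, -8, -6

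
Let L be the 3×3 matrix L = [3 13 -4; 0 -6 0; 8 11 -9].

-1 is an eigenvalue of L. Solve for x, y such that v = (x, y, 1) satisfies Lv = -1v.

1, 0

We need (L + 1I)v = 0.
L + 1I = [[4, 13, -4], [0, -5, 0], [8, 11, -8]].
Row 1: (4)·x + (13)·y + (-4)·1 = 0
Row 2: (0)·x + (-5)·y + (0)·1 = 0
Row 3: (8)·x + (11)·y + (-8)·1 = 0
Solving gives x = 1, y = 0.
Check: L·(1, 0, 1) = (-1, 0, -1) = -1·(1, 0, 1).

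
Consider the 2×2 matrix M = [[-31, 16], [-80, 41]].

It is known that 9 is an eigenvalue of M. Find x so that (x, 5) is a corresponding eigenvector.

We need (M - 9I)v = 0.
M - 9I = [[-40, 16], [-80, 32]].
Row 1: (-40)·x + (16)·5 = 0
Row 2: (-80)·x + (32)·5 = 0
Solving gives x = 2.
Check: M·(2, 5) = (18, 45) = 9·(2, 5).

2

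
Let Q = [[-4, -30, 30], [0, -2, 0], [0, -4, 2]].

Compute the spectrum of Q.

-4, -2, 2

Set up det(λI - Q) = 0.
Expanding along the first row, p(λ) = λ^3 + 4λ^2 - 4λ - 16.
Rational-root test: λ = -2 gives p(-2) = 0.
Factor out (λ + 2): p(λ) = (λ + 2)·(λ^2 + 2λ - 8).
The quadratic factors as (λ + 4)·(λ - 2).
Eigenvalues: -4, -2, 2.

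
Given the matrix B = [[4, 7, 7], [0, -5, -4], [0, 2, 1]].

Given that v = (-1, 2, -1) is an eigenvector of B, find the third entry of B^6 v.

First find the eigenvalue: Bv = (3, -6, 3) = -3·(-1, 2, -1), so λ = -3.
Then B^6 v = λ^6·v = (-3)^6·(-1, 2, -1) = 729·(-1, 2, -1) = (-729, 1458, -729).

-729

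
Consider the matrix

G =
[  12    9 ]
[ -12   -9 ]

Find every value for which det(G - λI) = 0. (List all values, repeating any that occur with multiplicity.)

0, 3

det(G - λI) = (12 - λ)(-9 - λ) - (9)·(-12) = λ^2 - 3λ.
This factors as λ·(λ - 3) = 0.
Eigenvalues: 0, 3.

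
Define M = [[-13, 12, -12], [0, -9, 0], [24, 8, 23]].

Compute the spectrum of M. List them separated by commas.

-9, -1, 11

Set up det(sI - M) = 0.
Cofactor expansion gives p(s) = s^3 - s^2 - 101s - 99.
Try s = 11: p(11) = 0, so 11 is a root.
Dividing by (s - 11) leaves s^2 + 10s + 9.
The quadratic factors as (s + 9)·(s + 1).
Eigenvalues: -9, -1, 11.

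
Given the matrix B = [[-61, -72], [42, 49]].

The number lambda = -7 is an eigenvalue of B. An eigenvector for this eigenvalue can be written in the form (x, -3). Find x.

We need (B + 7I)v = 0.
B + 7I = [[-54, -72], [42, 56]].
Row 1: (-54)·x + (-72)·-3 = 0
Row 2: (42)·x + (56)·-3 = 0
Solving gives x = 4.
Check: B·(4, -3) = (-28, 21) = -7·(4, -3).

4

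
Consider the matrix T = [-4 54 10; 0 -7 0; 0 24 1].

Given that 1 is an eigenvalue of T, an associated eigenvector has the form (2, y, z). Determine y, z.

We need (T - 1I)v = 0.
T - 1I = [[-5, 54, 10], [0, -8, 0], [0, 24, 0]].
Row 1: (-5)·2 + (54)·y + (10)·z = 0
Row 2: (0)·2 + (-8)·y + (0)·z = 0
Row 3: (0)·2 + (24)·y + (0)·z = 0
Solving gives y = 0, z = 1.
Check: T·(2, 0, 1) = (2, 0, 1) = 1·(2, 0, 1).

0, 1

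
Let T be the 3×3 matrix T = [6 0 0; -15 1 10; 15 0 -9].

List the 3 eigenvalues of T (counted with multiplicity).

-9, 1, 6

The characteristic polynomial is p(λ) = det(λI - T).
Expanding along the first row, p(λ) = λ^3 + 2λ^2 - 57λ + 54.
Since p(-9) = 0, λ = -9 is a root.
Factor out (λ + 9): p(λ) = (λ + 9)·(λ^2 - 7λ + 6).
The quadratic factors as (λ - 1)·(λ - 6).
Eigenvalues: -9, 1, 6.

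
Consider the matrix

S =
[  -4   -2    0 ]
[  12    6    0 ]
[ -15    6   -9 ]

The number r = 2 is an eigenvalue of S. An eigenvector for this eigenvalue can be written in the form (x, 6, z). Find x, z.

We need (S - 2I)v = 0.
S - 2I = [[-6, -2, 0], [12, 4, 0], [-15, 6, -11]].
Row 1: (-6)·x + (-2)·6 + (0)·z = 0
Row 2: (12)·x + (4)·6 + (0)·z = 0
Row 3: (-15)·x + (6)·6 + (-11)·z = 0
Solving gives x = -2, z = 6.
Check: S·(-2, 6, 6) = (-4, 12, 12) = 2·(-2, 6, 6).

-2, 6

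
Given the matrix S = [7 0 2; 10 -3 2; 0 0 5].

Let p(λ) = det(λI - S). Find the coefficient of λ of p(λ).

p(λ) = λ^3 - 9λ^2 - λ + 105.
The coefficient of λ is -1.

-1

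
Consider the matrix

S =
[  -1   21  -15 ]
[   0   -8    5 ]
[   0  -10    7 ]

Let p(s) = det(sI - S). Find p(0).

p(0) = det(0·I − S) = det(−S) = (−1)^3·det(S).
det(S) = 6, so p(0) = -6.

-6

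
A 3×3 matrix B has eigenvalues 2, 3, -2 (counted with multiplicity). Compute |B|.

det(B) is the product of the eigenvalues: (2) · (3) · (-2) = -12.

-12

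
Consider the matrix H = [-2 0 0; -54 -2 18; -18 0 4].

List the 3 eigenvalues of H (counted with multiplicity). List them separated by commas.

-2, -2, 4

Compute the characteristic polynomial p(t) = det(tI - H).
Expanding the 3×3 determinant: p(t) = t^3 - 12t - 16.
Try t = 4: p(4) = 0, so 4 is a root.
Factor out (t - 4): p(t) = (t - 4)·(t^2 + 4t + 4).
The quadratic factor is (t + 2)^2.
Eigenvalues: -2, -2, 4.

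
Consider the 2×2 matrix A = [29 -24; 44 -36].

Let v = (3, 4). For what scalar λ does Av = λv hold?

Compute Av: A·(3, 4) = (-9, -12).
Since Av = λv, compare component 1: -9 = λ·3, so λ = -3.

-3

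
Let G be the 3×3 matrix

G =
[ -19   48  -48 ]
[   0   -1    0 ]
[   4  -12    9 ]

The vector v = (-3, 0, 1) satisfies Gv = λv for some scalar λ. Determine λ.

Compute Gv: G·(-3, 0, 1) = (9, 0, -3).
Since Gv = λv, compare component 1: 9 = λ·-3, so λ = -3.

-3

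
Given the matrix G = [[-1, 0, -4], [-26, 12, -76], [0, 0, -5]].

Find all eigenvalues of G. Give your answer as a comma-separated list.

-5, -1, 12

Compute the characteristic polynomial p(μ) = det(μI - G).
Expanding along the first row, p(μ) = μ^3 - 6μ^2 - 67μ - 60.
Since p(-1) = 0, μ = -1 is a root.
Factor out (μ + 1): p(μ) = (μ + 1)·(μ^2 - 7μ - 60).
The quadratic factors as (μ + 5)·(μ - 12).
Eigenvalues: -5, -1, 12.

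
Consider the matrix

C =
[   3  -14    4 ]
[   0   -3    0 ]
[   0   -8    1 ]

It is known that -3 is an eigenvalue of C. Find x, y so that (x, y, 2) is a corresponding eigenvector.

1, 1

We need (C + 3I)v = 0.
C + 3I = [[6, -14, 4], [0, 0, 0], [0, -8, 4]].
Row 1: (6)·x + (-14)·y + (4)·2 = 0
Row 2: (0)·x + (0)·y + (0)·2 = 0
Row 3: (0)·x + (-8)·y + (4)·2 = 0
Solving gives x = 1, y = 1.
Check: C·(1, 1, 2) = (-3, -3, -6) = -3·(1, 1, 2).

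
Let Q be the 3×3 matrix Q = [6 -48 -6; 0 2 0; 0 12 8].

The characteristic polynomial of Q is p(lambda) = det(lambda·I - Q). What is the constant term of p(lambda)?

p(lambda) = lambda^3 - 16·lambda^2 + 76·lambda - 96.
The constant term is -96.

-96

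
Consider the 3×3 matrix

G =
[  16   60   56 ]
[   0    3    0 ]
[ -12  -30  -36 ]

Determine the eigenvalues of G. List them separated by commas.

Compute the characteristic polynomial p(λ) = det(λI - G).
Expanding the 3×3 determinant: p(λ) = λ^3 + 17λ^2 + 36λ - 288.
Rational-root test: λ = -12 gives p(-12) = 0.
Factor out (λ + 12): p(λ) = (λ + 12)·(λ^2 + 5λ - 24).
The quadratic factors as (λ + 8)·(λ - 3).
Eigenvalues: -12, -8, 3.

-12, -8, 3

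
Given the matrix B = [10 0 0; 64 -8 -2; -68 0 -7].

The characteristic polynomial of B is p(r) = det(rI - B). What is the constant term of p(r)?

p(r) = r^3 + 5r^2 - 94r - 560.
The constant term is -560.

-560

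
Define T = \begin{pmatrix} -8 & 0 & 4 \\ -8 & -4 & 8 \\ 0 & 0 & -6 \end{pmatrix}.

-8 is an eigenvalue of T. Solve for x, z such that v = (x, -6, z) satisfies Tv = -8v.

-3, 0

We need (T + 8I)v = 0.
T + 8I = [[0, 0, 4], [-8, 4, 8], [0, 0, 2]].
Row 1: (0)·x + (0)·-6 + (4)·z = 0
Row 2: (-8)·x + (4)·-6 + (8)·z = 0
Row 3: (0)·x + (0)·-6 + (2)·z = 0
Solving gives x = -3, z = 0.
Check: T·(-3, -6, 0) = (24, 48, 0) = -8·(-3, -6, 0).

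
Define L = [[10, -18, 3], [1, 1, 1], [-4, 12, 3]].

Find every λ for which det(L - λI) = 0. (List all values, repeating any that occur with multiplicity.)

The characteristic polynomial is p(t) = det(tI - L).
Expanding along the first row, p(t) = t^3 - 14t^2 + 61t - 84.
Try t = 3: p(3) = 0, so 3 is a root.
Factor out (t - 3): p(t) = (t - 3)·(t^2 - 11t + 28).
The quadratic factors as (t - 4)·(t - 7).
Eigenvalues: 3, 4, 7.

3, 4, 7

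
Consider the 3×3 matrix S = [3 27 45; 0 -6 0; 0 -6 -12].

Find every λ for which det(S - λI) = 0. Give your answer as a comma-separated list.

The characteristic polynomial is p(μ) = det(μI - S).
Expanding the 3×3 determinant: p(μ) = μ^3 + 15μ^2 + 18μ - 216.
Try μ = -6: p(-6) = 0, so -6 is a root.
Factor out (μ + 6): p(μ) = (μ + 6)·(μ^2 + 9μ - 36).
The quadratic factors as (μ + 12)·(μ - 3).
Eigenvalues: -12, -6, 3.

-12, -6, 3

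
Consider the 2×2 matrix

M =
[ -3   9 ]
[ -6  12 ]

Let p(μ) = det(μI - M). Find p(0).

18

p(0) = det(0·I − M) = det(−M) = (−1)^2·det(M).
det(M) = 18, so p(0) = 18.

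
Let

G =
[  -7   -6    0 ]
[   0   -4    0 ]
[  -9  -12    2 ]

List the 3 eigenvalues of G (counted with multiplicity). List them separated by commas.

-7, -4, 2

Compute the characteristic polynomial p(t) = det(tI - G).
Expanding the 3×3 determinant: p(t) = t^3 + 9t^2 + 6t - 56.
Try t = -4: p(-4) = 0, so -4 is a root.
Factor out (t + 4): p(t) = (t + 4)·(t^2 + 5t - 14).
The quadratic factors as (t + 7)·(t - 2).
Eigenvalues: -7, -4, 2.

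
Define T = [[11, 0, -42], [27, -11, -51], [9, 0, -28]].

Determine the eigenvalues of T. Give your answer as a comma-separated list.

-11, -10, -7

The characteristic polynomial is p(λ) = det(λI - T).
Expanding along the first row, p(λ) = λ^3 + 28λ^2 + 257λ + 770.
Try λ = -7: p(-7) = 0, so -7 is a root.
Factor out (λ + 7): p(λ) = (λ + 7)·(λ^2 + 21λ + 110).
The quadratic factors as (λ + 11)·(λ + 10).
Eigenvalues: -11, -10, -7.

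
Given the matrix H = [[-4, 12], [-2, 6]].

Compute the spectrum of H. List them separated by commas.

det(H - λI) = (-4 - λ)(6 - λ) - (12)·(-2) = λ^2 - 2λ.
This factors as λ·(λ - 2) = 0.
Eigenvalues: 0, 2.

0, 2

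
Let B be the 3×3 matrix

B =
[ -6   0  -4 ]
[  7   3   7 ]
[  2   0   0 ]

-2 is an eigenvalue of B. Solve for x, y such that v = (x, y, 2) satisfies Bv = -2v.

We need (B + 2I)v = 0.
B + 2I = [[-4, 0, -4], [7, 5, 7], [2, 0, 2]].
Row 1: (-4)·x + (0)·y + (-4)·2 = 0
Row 2: (7)·x + (5)·y + (7)·2 = 0
Row 3: (2)·x + (0)·y + (2)·2 = 0
Solving gives x = -2, y = 0.
Check: B·(-2, 0, 2) = (4, 0, -4) = -2·(-2, 0, 2).

-2, 0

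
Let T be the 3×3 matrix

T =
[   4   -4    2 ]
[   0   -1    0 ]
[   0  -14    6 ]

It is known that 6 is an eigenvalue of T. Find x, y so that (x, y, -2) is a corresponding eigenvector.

-2, 0

We need (T - 6I)v = 0.
T - 6I = [[-2, -4, 2], [0, -7, 0], [0, -14, 0]].
Row 1: (-2)·x + (-4)·y + (2)·-2 = 0
Row 2: (0)·x + (-7)·y + (0)·-2 = 0
Row 3: (0)·x + (-14)·y + (0)·-2 = 0
Solving gives x = -2, y = 0.
Check: T·(-2, 0, -2) = (-12, 0, -12) = 6·(-2, 0, -2).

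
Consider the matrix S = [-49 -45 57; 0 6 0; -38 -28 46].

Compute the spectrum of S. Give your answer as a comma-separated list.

The characteristic polynomial is p(μ) = det(μI - S).
Expanding the 3×3 determinant: p(μ) = μ^3 - 3μ^2 - 106μ + 528.
Try μ = 8: p(8) = 0, so 8 is a root.
Dividing by (μ - 8) leaves μ^2 + 5μ - 66.
The quadratic factors as (μ + 11)·(μ - 6).
Eigenvalues: -11, 6, 8.

-11, 6, 8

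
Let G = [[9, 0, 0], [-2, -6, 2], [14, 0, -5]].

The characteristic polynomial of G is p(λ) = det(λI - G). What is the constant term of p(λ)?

-270

p(λ) = λ^3 + 2λ^2 - 69λ - 270.
The constant term is -270.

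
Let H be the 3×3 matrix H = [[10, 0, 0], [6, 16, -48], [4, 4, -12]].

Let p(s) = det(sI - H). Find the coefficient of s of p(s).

p(s) = s^3 - 14s^2 + 40s.
The coefficient of s is 40.

40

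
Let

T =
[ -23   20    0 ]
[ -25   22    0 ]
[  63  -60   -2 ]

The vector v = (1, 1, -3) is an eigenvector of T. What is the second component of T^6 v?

729

First find the eigenvalue: Tv = (-3, -3, 9) = -3·(1, 1, -3), so λ = -3.
Then T^6 v = λ^6·v = (-3)^6·(1, 1, -3) = 729·(1, 1, -3) = (729, 729, -2187).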